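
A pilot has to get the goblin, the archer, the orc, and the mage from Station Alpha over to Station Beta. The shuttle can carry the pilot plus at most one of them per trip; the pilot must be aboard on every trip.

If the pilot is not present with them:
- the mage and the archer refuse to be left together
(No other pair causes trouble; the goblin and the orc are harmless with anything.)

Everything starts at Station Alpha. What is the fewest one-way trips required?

Counting alone: the pilot can take at most 1 across per trip to Station Beta, so moving all 4 needs at least 4 loaded trips out, with a return between consecutive ones — at least 7 crossings.
The plan below uses exactly 7 crossings, so it is optimal:
1. Pilot goes to Station Beta with the archer.  [Station Alpha: the goblin, the mage, the orc | Station Beta: the archer]
2. Pilot goes back to Station Alpha alone.  [Station Alpha: the goblin, the mage, the orc | Station Beta: the archer]
3. Pilot goes to Station Beta with the goblin.  [Station Alpha: the mage, the orc | Station Beta: the archer, the goblin]
4. Pilot goes back to Station Alpha alone.  [Station Alpha: the mage, the orc | Station Beta: the archer, the goblin]
5. Pilot goes to Station Beta with the orc.  [Station Alpha: the mage | Station Beta: the archer, the goblin, the orc]
6. Pilot goes back to Station Alpha alone.  [Station Alpha: the mage | Station Beta: the archer, the goblin, the orc]
7. Pilot goes to Station Beta with the mage.  [Station Alpha: — | Station Beta: the archer, the goblin, the mage, the orc]

7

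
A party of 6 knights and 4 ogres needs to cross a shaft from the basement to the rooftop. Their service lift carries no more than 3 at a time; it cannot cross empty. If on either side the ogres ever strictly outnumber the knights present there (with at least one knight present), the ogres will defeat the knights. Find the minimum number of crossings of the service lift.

Counting alone: each trip to the rooftop takes at most 3 across and each return brings at least 1 back, so after t trips out (and t−1 returns) at most 3t − (t−1) of the 10 are across; that first reaches 10 at t = 5, so at least 9 crossings are needed.
The plan below uses exactly 9 crossings, so it is optimal:
1. 2 ogres → the rooftop.  (the basement: 6K 2O; the rooftop: 0K 2O)
2. 1 ogre ← the basement.  (the basement: 6K 3O; the rooftop: 0K 1O)
3. 3 ogres → the rooftop.  (the basement: 6K 0O; the rooftop: 0K 4O)
4. 1 ogre ← the basement.  (the basement: 6K 1O; the rooftop: 0K 3O)
5. 3 knights → the rooftop.  (the basement: 3K 1O; the rooftop: 3K 3O)
6. 1 ogre ← the basement.  (the basement: 3K 2O; the rooftop: 3K 2O)
7. 1 knight and 2 ogres → the rooftop.  (the basement: 2K 0O; the rooftop: 4K 4O)
8. 1 ogre ← the basement.  (the basement: 2K 1O; the rooftop: 4K 3O)
9. 2 knights and 1 ogre → the rooftop.  (the basement: 0K 0O; the rooftop: 6K 4O)

9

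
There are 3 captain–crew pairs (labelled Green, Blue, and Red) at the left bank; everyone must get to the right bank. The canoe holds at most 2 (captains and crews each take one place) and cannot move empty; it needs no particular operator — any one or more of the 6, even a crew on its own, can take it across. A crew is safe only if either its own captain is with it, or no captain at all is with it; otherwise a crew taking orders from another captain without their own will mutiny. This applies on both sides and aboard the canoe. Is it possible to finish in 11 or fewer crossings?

Yes — this plan uses 11 crossings (≤ 11):
1. captain Green and crew Green cross → the right bank.
2. captain Green crosses ← the left bank.
3. crew Blue and crew Red cross → the right bank.
4. crew Green crosses ← the left bank.
5. captain Blue and captain Red cross → the right bank.
6. captain Blue and crew Blue cross ← the left bank.
7. captain Blue and captain Green cross → the right bank.
8. crew Red crosses ← the left bank.
9. crew Blue and crew Green cross → the right bank.
10. captain Red crosses ← the left bank.
11. captain Red and crew Red cross → the right bank.

Yes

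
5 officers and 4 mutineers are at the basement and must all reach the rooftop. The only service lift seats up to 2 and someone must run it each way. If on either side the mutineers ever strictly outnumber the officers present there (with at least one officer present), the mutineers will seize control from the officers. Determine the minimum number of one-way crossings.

Counting alone: each trip to the rooftop takes at most 2 across and each return brings at least 1 back, so after t trips out (and t−1 returns) at most 2t − (t−1) of the 9 are across; that first reaches 9 at t = 8, so at least 15 crossings are needed.
The plan below uses exactly 15 crossings, so it is optimal:
1. 2 mutineers → the rooftop.  (the basement: 5O 2M; the rooftop: 0O 2M)
2. 1 mutineer ← the basement.  (the basement: 5O 3M; the rooftop: 0O 1M)
3. 2 mutineers → the rooftop.  (the basement: 5O 1M; the rooftop: 0O 3M)
4. 1 mutineer ← the basement.  (the basement: 5O 2M; the rooftop: 0O 2M)
5. 2 officers → the rooftop.  (the basement: 3O 2M; the rooftop: 2O 2M)
6. 1 mutineer ← the basement.  (the basement: 3O 3M; the rooftop: 2O 1M)
7. 1 officer and 1 mutineer → the rooftop.  (the basement: 2O 2M; the rooftop: 3O 2M)
8. 1 officer ← the basement.  (the basement: 3O 2M; the rooftop: 2O 2M)
9. 1 officer and 1 mutineer → the rooftop.  (the basement: 2O 1M; the rooftop: 3O 3M)
10. 1 mutineer ← the basement.  (the basement: 2O 2M; the rooftop: 3O 2M)
11. 1 officer and 1 mutineer → the rooftop.  (the basement: 1O 1M; the rooftop: 4O 3M)
12. 1 officer ← the basement.  (the basement: 2O 1M; the rooftop: 3O 3M)
13. 1 officer and 1 mutineer → the rooftop.  (the basement: 1O 0M; the rooftop: 4O 4M)
14. 1 mutineer ← the basement.  (the basement: 1O 1M; the rooftop: 4O 3M)
15. 1 officer and 1 mutineer → the rooftop.  (the basement: 0O 0M; the rooftop: 5O 4M)

15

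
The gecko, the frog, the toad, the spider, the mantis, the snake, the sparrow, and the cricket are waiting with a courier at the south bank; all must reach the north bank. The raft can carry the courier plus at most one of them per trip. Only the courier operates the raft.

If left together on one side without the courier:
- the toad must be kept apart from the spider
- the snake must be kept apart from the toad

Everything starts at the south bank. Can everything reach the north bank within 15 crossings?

No

Counting alone: the courier can take at most 1 across per trip to the north bank, so moving all 8 needs at least 8 loaded trips out, with a return between consecutive ones — at least 15 crossings.
The safety rule pushes this higher. Following every safe sequence of crossings, the most of the 8 that can be at the north bank as the raft arrives there on crossing 15 is 7 — never all 8.
So the move cannot be finished within 15 crossings. (The shortest complete plan takes 17:)
1. Courier goes to the north bank with the toad.
2. Courier goes back to the south bank alone.
3. Courier goes to the north bank with the gecko.
4. Courier goes back to the south bank alone.
5. Courier goes to the north bank with the frog.
6. Courier goes back to the south bank alone.
7. Courier goes to the north bank with the spider.
8. Courier goes back to the south bank with the toad.
9. Courier goes to the north bank with the snake.
10. Courier goes back to the south bank alone.
11. Courier goes to the north bank with the mantis.
12. Courier goes back to the south bank alone.
13. Courier goes to the north bank with the sparrow.
14. Courier goes back to the south bank alone.
15. Courier goes to the north bank with the cricket.
16. Courier goes back to the south bank alone.
17. Courier goes to the north bank with the toad.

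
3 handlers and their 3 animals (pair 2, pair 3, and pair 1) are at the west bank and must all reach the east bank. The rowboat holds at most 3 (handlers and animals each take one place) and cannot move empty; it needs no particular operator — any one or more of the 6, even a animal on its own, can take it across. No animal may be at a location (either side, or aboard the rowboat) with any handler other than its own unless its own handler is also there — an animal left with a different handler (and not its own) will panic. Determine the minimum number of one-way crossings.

5

Counting alone: each trip to the east bank takes at most 3 across and each return brings at least 1 back, so after t trips out (and t−1 returns) at most 3t − (t−1) of the 6 are across; that first reaches 6 at t = 3, so at least 5 crossings are needed.
The plan below uses exactly 5 crossings, so it is optimal:
1. animal 2 and handler 2 cross → the east bank.
2. handler 2 crosses ← the west bank.
3. handler 1, handler 2, and handler 3 cross → the east bank.
4. animal 2 crosses ← the west bank.
5. animal 1, animal 2, and animal 3 cross → the east bank.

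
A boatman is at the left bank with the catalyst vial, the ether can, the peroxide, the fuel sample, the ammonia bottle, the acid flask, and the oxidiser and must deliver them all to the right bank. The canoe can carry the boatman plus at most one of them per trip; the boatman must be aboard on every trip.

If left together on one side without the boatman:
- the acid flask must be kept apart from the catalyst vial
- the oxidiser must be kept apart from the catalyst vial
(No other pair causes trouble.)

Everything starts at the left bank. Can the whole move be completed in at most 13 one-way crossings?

Counting alone: the boatman can take at most 1 across per trip to the right bank, so moving all 7 needs at least 7 loaded trips out, with a return between consecutive ones — at least 13 crossings.
The safety rule pushes this higher. Following every safe sequence of crossings, the most of the 7 that can be at the right bank as the canoe arrives there on crossing 13 is 6 — never all 7.
So the move cannot be finished within 13 crossings. (The shortest complete plan takes 15:)
1. Boatman goes to the right bank with the catalyst vial.
2. Boatman goes back to the left bank alone.
3. Boatman goes to the right bank with the ether can.
4. Boatman goes back to the left bank alone.
5. Boatman goes to the right bank with the peroxide.
6. Boatman goes back to the left bank alone.
7. Boatman goes to the right bank with the fuel sample.
8. Boatman goes back to the left bank alone.
9. Boatman goes to the right bank with the ammonia bottle.
10. Boatman goes back to the left bank alone.
11. Boatman goes to the right bank with the acid flask.
12. Boatman goes back to the left bank with the catalyst vial.
13. Boatman goes to the right bank with the oxidiser.
14. Boatman goes back to the left bank alone.
15. Boatman goes to the right bank with the catalyst vial.

No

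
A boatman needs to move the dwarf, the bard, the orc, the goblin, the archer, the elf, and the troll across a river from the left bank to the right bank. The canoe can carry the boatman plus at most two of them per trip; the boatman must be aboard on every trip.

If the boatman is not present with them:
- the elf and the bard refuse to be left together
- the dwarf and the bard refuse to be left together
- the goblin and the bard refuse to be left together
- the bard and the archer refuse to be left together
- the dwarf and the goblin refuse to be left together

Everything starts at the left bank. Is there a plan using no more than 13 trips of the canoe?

Yes — this plan uses 11 crossings (≤ 13):
1. Boatman goes to the right bank with the bard and the dwarf.  [the left bank: the archer, the elf, the goblin, the orc, the troll | the right bank: the bard, the dwarf]
2. Boatman goes back to the left bank with the dwarf.  [the left bank: the archer, the dwarf, the elf, the goblin, the orc, the troll | the right bank: the bard]
3. Boatman goes to the right bank with the dwarf and the orc.  [the left bank: the archer, the elf, the goblin, the troll | the right bank: the bard, the dwarf, the orc]
4. Boatman goes back to the left bank with the dwarf.  [the left bank: the archer, the dwarf, the elf, the goblin, the troll | the right bank: the bard, the orc]
5. Boatman goes to the right bank with the archer and the dwarf.  [the left bank: the elf, the goblin, the troll | the right bank: the archer, the bard, the dwarf, the orc]
6. Boatman goes back to the left bank with the bard.  [the left bank: the bard, the elf, the goblin, the troll | the right bank: the archer, the dwarf, the orc]
7. Boatman goes to the right bank with the bard and the elf.  [the left bank: the goblin, the troll | the right bank: the archer, the bard, the dwarf, the elf, the orc]
8. Boatman goes back to the left bank with the bard.  [the left bank: the bard, the goblin, the troll | the right bank: the archer, the dwarf, the elf, the orc]
9. Boatman goes to the right bank with the bard and the troll.  [the left bank: the goblin | the right bank: the archer, the bard, the dwarf, the elf, the orc, the troll]
10. Boatman goes back to the left bank with the bard.  [the left bank: the bard, the goblin | the right bank: the archer, the dwarf, the elf, the orc, the troll]
11. Boatman goes to the right bank with the bard and the goblin.  [the left bank: — | the right bank: the archer, the bard, the dwarf, the elf, the goblin, the orc, the troll]

Yes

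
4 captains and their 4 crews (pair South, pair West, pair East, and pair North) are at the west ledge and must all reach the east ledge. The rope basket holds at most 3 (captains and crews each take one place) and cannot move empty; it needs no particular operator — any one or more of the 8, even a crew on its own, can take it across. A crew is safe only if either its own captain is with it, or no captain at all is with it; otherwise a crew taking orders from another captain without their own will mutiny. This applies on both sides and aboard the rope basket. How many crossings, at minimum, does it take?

Counting alone: each trip to the east ledge takes at most 3 across and each return brings at least 1 back, so after t trips out (and t−1 returns) at most 3t − (t−1) of the 8 are across; that first reaches 8 at t = 4, so at least 7 crossings are needed.
The safety rule pushes this higher. Following every safe sequence of crossings, the most of the 8 that can be at the east ledge as the rope basket arrives there on crossing 7 is 7 — never all 8.
So no plan with fewer than 9 crossings exists, and this one achieves 9:
1. captain South and crew South cross → the east ledge.
2. captain South crosses ← the west ledge.
3. captain South, captain West, and crew West cross → the east ledge.
4. captain South and crew South cross ← the west ledge.
5. captain East, captain North, and captain South cross → the east ledge.
6. crew West crosses ← the west ledge.
7. crew South and crew West cross → the east ledge.
8. crew South crosses ← the west ledge.
9. crew East, crew North, and crew South cross → the east ledge.

9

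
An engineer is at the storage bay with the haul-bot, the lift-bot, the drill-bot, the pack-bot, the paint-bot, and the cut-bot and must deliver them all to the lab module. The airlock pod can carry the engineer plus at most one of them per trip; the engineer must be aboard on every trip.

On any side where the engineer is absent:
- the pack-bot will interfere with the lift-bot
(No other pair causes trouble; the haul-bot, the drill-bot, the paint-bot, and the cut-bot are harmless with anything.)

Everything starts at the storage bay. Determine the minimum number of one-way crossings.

Counting alone: the engineer can take at most 1 across per trip to the lab module, so moving all 6 needs at least 6 loaded trips out, with a return between consecutive ones — at least 11 crossings.
The plan below uses exactly 11 crossings, so it is optimal:
1. Engineer goes to the lab module with the lift-bot.
2. Engineer goes back to the storage bay alone.
3. Engineer goes to the lab module with the haul-bot.
4. Engineer goes back to the storage bay alone.
5. Engineer goes to the lab module with the drill-bot.
6. Engineer goes back to the storage bay alone.
7. Engineer goes to the lab module with the paint-bot.
8. Engineer goes back to the storage bay alone.
9. Engineer goes to the lab module with the cut-bot.
10. Engineer goes back to the storage bay alone.
11. Engineer goes to the lab module with the pack-bot.

11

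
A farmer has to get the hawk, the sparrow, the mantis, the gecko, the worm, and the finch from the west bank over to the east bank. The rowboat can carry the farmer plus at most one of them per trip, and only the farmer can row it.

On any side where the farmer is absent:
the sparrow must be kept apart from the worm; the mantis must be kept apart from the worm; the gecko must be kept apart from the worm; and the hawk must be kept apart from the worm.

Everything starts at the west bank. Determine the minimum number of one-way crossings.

Following every safe sequence of crossings from the start, the most of the 6 that can be at the east bank as the rowboat arrives there on crossings 1, 3, 5 is 1, 2, 3 respectively; the best ever achieved is 3 of 6.
From crossing 7 on, no configuration arises that was not already reachable earlier: only 22 distinct safe configurations (who is on which side, and where the rowboat is) can ever be reached, none of them has everyone across, and every continuation just revisits them. So no valid plan exists.

impossible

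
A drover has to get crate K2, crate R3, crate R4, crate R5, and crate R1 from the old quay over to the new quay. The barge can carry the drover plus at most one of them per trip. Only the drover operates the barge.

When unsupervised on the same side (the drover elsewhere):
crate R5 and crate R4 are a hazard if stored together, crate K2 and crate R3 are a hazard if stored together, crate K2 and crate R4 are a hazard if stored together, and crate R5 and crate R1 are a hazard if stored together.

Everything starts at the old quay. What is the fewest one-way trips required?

impossible

Whatever the first load, the items left behind include a forbidden pair without the drover. No opening move is safe, so no plan exists.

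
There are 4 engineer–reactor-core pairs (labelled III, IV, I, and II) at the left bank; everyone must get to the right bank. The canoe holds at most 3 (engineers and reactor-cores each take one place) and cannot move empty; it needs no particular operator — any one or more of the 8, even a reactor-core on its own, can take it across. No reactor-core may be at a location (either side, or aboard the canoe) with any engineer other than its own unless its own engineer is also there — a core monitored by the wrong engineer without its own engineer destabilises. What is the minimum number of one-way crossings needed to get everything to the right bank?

Counting alone: each trip to the right bank takes at most 3 across and each return brings at least 1 back, so after t trips out (and t−1 returns) at most 3t − (t−1) of the 8 are across; that first reaches 8 at t = 4, so at least 7 crossings are needed.
The safety rule pushes this higher. Following every safe sequence of crossings, the most of the 8 that can be at the right bank as the canoe arrives there on crossing 7 is 7 — never all 8.
So no plan with fewer than 9 crossings exists, and this one achieves 9:
1. engineer III and reactor-core III cross → the right bank.
2. engineer III crosses ← the left bank.
3. engineer III, engineer IV, and reactor-core IV cross → the right bank.
4. engineer III and reactor-core III cross ← the left bank.
5. engineer I, engineer II, and engineer III cross → the right bank.
6. reactor-core IV crosses ← the left bank.
7. reactor-core III and reactor-core IV cross → the right bank.
8. reactor-core III crosses ← the left bank.
9. reactor-core I, reactor-core II, and reactor-core III cross → the right bank.

9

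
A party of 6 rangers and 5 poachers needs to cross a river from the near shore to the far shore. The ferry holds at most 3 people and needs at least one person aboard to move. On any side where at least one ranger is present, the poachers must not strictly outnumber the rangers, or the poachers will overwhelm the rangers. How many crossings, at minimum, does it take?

Counting alone: each trip to the far shore takes at most 3 across and each return brings at least 1 back, so after t trips out (and t−1 returns) at most 3t − (t−1) of the 11 are across; that first reaches 11 at t = 5, so at least 9 crossings are needed.
The plan below uses exactly 9 crossings, so it is optimal:
1. 3 poachers → the far shore.  (the near shore: 6R 2P; the far shore: 0R 3P)
2. 1 poacher ← the near shore.  (the near shore: 6R 3P; the far shore: 0R 2P)
3. 3 rangers → the far shore.  (the near shore: 3R 3P; the far shore: 3R 2P)
4. 1 ranger ← the near shore.  (the near shore: 4R 3P; the far shore: 2R 2P)
5. 2 rangers and 1 poacher → the far shore.  (the near shore: 2R 2P; the far shore: 4R 3P)
6. 1 ranger ← the near shore.  (the near shore: 3R 2P; the far shore: 3R 3P)
7. 2 rangers and 1 poacher → the far shore.  (the near shore: 1R 1P; the far shore: 5R 4P)
8. 1 ranger ← the near shore.  (the near shore: 2R 1P; the far shore: 4R 4P)
9. 2 rangers and 1 poacher → the far shore.  (the near shore: 0R 0P; the far shore: 6R 5P)

9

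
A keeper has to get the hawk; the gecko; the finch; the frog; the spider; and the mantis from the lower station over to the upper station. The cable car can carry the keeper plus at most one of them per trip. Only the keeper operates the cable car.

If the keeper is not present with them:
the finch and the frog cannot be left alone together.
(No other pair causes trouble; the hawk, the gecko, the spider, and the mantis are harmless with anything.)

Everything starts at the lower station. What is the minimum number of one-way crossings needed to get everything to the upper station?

11

Counting alone: the keeper can take at most 1 across per trip to the upper station, so moving all 6 needs at least 6 loaded trips out, with a return between consecutive ones — at least 11 crossings.
The plan below uses exactly 11 crossings, so it is optimal:
1. Keeper goes to the upper station with the finch.
2. Keeper goes back to the lower station alone.
3. Keeper goes to the upper station with the hawk.
4. Keeper goes back to the lower station alone.
5. Keeper goes to the upper station with the gecko.
6. Keeper goes back to the lower station alone.
7. Keeper goes to the upper station with the spider.
8. Keeper goes back to the lower station alone.
9. Keeper goes to the upper station with the mantis.
10. Keeper goes back to the lower station alone.
11. Keeper goes to the upper station with the frog.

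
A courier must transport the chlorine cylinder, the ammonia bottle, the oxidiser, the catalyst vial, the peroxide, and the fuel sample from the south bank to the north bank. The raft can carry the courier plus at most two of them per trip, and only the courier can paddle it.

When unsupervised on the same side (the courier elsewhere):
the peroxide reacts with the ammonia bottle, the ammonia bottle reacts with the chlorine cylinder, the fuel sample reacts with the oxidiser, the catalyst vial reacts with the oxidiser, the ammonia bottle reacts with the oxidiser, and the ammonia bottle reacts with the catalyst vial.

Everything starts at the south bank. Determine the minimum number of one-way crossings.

Counting alone: the courier can take at most 2 across per trip to the north bank, so moving all 6 needs at least 3 loaded trips out, with a return between consecutive ones — at least 5 crossings.
The safety rule pushes this higher. Following every safe sequence of crossings, the most of the 6 that can be at the north bank as the raft arrives there on crossings 5, 7 is 4, 5 respectively — never all 6.
So no plan with fewer than 9 crossings exists, and this one achieves 9:
1. Courier goes to the north bank with the ammonia bottle and the oxidiser.
2. Courier goes back to the south bank with the ammonia bottle.
3. Courier goes to the north bank with the ammonia bottle and the chlorine cylinder.
4. Courier goes back to the south bank with the ammonia bottle.
5. Courier goes to the north bank with the ammonia bottle and the peroxide.
6. Courier goes back to the south bank with the ammonia bottle.
7. Courier goes to the north bank with the catalyst vial and the fuel sample.
8. Courier goes back to the south bank with the oxidiser.
9. Courier goes to the north bank with the ammonia bottle and the oxidiser.

9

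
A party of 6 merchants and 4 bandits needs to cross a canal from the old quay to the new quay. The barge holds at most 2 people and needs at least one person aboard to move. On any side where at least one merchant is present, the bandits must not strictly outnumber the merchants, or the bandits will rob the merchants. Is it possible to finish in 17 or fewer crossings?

Yes — this plan uses 17 crossings (≤ 17):
1. 2 bandits → the new quay.  (the old quay: 6M 2B; the new quay: 0M 2B)
2. 1 bandit ← the old quay.  (the old quay: 6M 3B; the new quay: 0M 1B)
3. 2 bandits → the new quay.  (the old quay: 6M 1B; the new quay: 0M 3B)
4. 1 bandit ← the old quay.  (the old quay: 6M 2B; the new quay: 0M 2B)
5. 2 merchants → the new quay.  (the old quay: 4M 2B; the new quay: 2M 2B)
6. 1 bandit ← the old quay.  (the old quay: 4M 3B; the new quay: 2M 1B)
7. 1 merchant and 1 bandit → the new quay.  (the old quay: 3M 2B; the new quay: 3M 2B)
8. 1 bandit ← the old quay.  (the old quay: 3M 3B; the new quay: 3M 1B)
9. 2 bandits → the new quay.  (the old quay: 3M 1B; the new quay: 3M 3B)
10. 1 bandit ← the old quay.  (the old quay: 3M 2B; the new quay: 3M 2B)
11. 1 merchant and 1 bandit → the new quay.  (the old quay: 2M 1B; the new quay: 4M 3B)
12. 1 bandit ← the old quay.  (the old quay: 2M 2B; the new quay: 4M 2B)
13. 2 bandits → the new quay.  (the old quay: 2M 0B; the new quay: 4M 4B)
14. 1 bandit ← the old quay.  (the old quay: 2M 1B; the new quay: 4M 3B)
15. 1 merchant and 1 bandit → the new quay.  (the old quay: 1M 0B; the new quay: 5M 4B)
16. 1 bandit ← the old quay.  (the old quay: 1M 1B; the new quay: 5M 3B)
17. 1 merchant and 1 bandit → the new quay.  (the old quay: 0M 0B; the new quay: 6M 4B)

Yes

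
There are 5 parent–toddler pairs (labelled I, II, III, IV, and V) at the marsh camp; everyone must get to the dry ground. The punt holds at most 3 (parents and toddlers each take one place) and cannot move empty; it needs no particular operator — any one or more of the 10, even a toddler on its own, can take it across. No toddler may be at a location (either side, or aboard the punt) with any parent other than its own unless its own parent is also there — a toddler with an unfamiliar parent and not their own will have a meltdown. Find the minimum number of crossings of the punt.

11

Counting alone: each trip to the dry ground takes at most 3 across and each return brings at least 1 back, so after t trips out (and t−1 returns) at most 3t − (t−1) of the 10 are across; that first reaches 10 at t = 5, so at least 9 crossings are needed.
The safety rule pushes this higher. Following every safe sequence of crossings, the most of the 10 that can be at the dry ground as the punt arrives there on crossing 9 is 9 — never all 10.
So no plan with fewer than 11 crossings exists, and this one achieves 11:
1. parent I and toddler I cross → the dry ground.
2. parent I crosses ← the marsh camp.
3. toddler II, toddler III, and toddler IV cross → the dry ground.
4. toddler I crosses ← the marsh camp.
5. parent II, parent III, and parent IV cross → the dry ground.
6. parent II and toddler II cross ← the marsh camp.
7. parent I, parent II, and parent V cross → the dry ground.
8. toddler III crosses ← the marsh camp.
9. toddler I and toddler II cross → the dry ground.
10. toddler I crosses ← the marsh camp.
11. toddler I, toddler III, and toddler V cross → the dry ground.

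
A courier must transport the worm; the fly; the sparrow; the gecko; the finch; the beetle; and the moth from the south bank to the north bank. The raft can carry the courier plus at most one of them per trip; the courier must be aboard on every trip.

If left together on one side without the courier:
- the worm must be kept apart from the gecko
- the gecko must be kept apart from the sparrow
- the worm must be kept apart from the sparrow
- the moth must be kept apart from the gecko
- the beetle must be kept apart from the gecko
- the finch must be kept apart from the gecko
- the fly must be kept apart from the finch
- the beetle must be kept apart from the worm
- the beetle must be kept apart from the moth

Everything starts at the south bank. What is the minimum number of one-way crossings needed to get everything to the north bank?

Whatever the first load, the items left behind include a forbidden pair without the courier. No opening move is safe, so no plan exists.

impossible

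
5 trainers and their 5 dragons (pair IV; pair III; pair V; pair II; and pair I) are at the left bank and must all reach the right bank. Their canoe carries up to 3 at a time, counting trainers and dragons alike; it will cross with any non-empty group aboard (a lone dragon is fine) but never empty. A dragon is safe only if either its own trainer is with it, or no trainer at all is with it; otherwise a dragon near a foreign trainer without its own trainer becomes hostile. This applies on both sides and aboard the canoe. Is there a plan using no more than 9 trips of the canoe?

No

Counting alone: each trip to the right bank takes at most 3 across and each return brings at least 1 back, so after t trips out (and t−1 returns) at most 3t − (t−1) of the 10 are across; that first reaches 10 at t = 5, so at least 9 crossings are needed.
The safety rule pushes this higher. Following every safe sequence of crossings, the most of the 10 that can be at the right bank as the canoe arrives there on crossing 9 is 9 — never all 10.
So the move cannot be finished within 9 crossings. (The shortest complete plan takes 11:)
1. dragon IV and trainer IV cross → the right bank.
2. trainer IV crosses ← the left bank.
3. dragon II, dragon III, and dragon V cross → the right bank.
4. dragon IV crosses ← the left bank.
5. trainer II, trainer III, and trainer V cross → the right bank.
6. dragon III and trainer III cross ← the left bank.
7. trainer I, trainer III, and trainer IV cross → the right bank.
8. dragon V crosses ← the left bank.
9. dragon III and dragon IV cross → the right bank.
10. dragon IV crosses ← the left bank.
11. dragon I, dragon IV, and dragon V cross → the right bank.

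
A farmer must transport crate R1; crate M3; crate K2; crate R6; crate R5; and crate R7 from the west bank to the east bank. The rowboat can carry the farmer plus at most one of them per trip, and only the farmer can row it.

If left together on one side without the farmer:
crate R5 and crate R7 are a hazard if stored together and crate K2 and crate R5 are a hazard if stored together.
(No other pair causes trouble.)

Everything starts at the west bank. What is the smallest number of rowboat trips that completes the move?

13

Counting alone: the farmer can take at most 1 across per trip to the east bank, so moving all 6 needs at least 6 loaded trips out, with a return between consecutive ones — at least 11 crossings.
The safety rule pushes this higher. Following every safe sequence of crossings, the most of the 6 that can be at the east bank as the rowboat arrives there on crossing 11 is 5 — never all 6.
So no plan with fewer than 13 crossings exists, and this one achieves 13:
1. Farmer goes to the east bank with crate R5.  [the west bank: crate K2, crate M3, crate R1, crate R6, crate R7 | the east bank: crate R5]
2. Farmer goes back to the west bank alone.  [the west bank: crate K2, crate M3, crate R1, crate R6, crate R7 | the east bank: crate R5]
3. Farmer goes to the east bank with crate R1.  [the west bank: crate K2, crate M3, crate R6, crate R7 | the east bank: crate R1, crate R5]
4. Farmer goes back to the west bank alone.  [the west bank: crate K2, crate M3, crate R6, crate R7 | the east bank: crate R1, crate R5]
5. Farmer goes to the east bank with crate M3.  [the west bank: crate K2, crate R6, crate R7 | the east bank: crate M3, crate R1, crate R5]
6. Farmer goes back to the west bank alone.  [the west bank: crate K2, crate R6, crate R7 | the east bank: crate M3, crate R1, crate R5]
7. Farmer goes to the east bank with crate K2.  [the west bank: crate R6, crate R7 | the east bank: crate K2, crate M3, crate R1, crate R5]
8. Farmer goes back to the west bank with crate R5.  [the west bank: crate R5, crate R6, crate R7 | the east bank: crate K2, crate M3, crate R1]
9. Farmer goes to the east bank with crate R7.  [the west bank: crate R5, crate R6 | the east bank: crate K2, crate M3, crate R1, crate R7]
10. Farmer goes back to the west bank alone.  [the west bank: crate R5, crate R6 | the east bank: crate K2, crate M3, crate R1, crate R7]
11. Farmer goes to the east bank with crate R6.  [the west bank: crate R5 | the east bank: crate K2, crate M3, crate R1, crate R6, crate R7]
12. Farmer goes back to the west bank alone.  [the west bank: crate R5 | the east bank: crate K2, crate M3, crate R1, crate R6, crate R7]
13. Farmer goes to the east bank with crate R5.  [the west bank: — | the east bank: crate K2, crate M3, crate R1, crate R5, crate R6, crate R7]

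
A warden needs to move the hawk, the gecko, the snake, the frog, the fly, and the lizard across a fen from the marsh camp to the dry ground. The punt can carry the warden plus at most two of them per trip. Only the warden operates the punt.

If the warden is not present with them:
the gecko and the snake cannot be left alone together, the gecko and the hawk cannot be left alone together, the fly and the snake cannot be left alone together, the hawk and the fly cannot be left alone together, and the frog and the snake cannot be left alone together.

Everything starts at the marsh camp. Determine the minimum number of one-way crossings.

7

Counting alone: the warden can take at most 2 across per trip to the dry ground, so moving all 6 needs at least 3 loaded trips out, with a return between consecutive ones — at least 5 crossings.
The safety rule pushes this higher. Following every safe sequence of crossings, the most of the 6 that can be at the dry ground as the punt arrives there on crossing 5 is 5 — never all 6.
So no plan with fewer than 7 crossings exists, and this one achieves 7:
1. Warden goes to the dry ground with the hawk and the snake.
2. Warden goes back to the marsh camp alone.
3. Warden goes to the dry ground with the frog and the gecko.
4. Warden goes back to the marsh camp with the hawk and the snake.
5. Warden goes to the dry ground with the fly and the lizard.
6. Warden goes back to the marsh camp alone.
7. Warden goes to the dry ground with the hawk and the snake.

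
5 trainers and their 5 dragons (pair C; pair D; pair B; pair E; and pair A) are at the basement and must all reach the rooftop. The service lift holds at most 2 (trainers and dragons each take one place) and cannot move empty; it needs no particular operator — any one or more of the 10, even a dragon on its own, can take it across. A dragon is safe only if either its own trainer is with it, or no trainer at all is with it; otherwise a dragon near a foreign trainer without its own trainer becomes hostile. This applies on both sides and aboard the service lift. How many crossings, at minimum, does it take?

impossible

Following every safe sequence of crossings from the start, the most of the 10 that can be at the rooftop as the service lift arrives there on crossings 1, 3, 5, 7 is 2, 3, 4, 5 respectively; the best ever achieved is 5 of 10.
From crossing 9 on, no configuration arises that was not already reachable earlier: only 82 distinct safe configurations (who is on which side, and where the service lift is) can ever be reached, none of them has everyone across, and every continuation just revisits them. So no valid plan exists.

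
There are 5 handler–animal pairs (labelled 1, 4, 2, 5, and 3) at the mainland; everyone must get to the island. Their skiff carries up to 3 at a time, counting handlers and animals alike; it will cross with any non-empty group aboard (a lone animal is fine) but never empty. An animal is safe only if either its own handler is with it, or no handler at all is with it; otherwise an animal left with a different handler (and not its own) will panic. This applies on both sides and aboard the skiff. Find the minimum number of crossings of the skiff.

Counting alone: each trip to the island takes at most 3 across and each return brings at least 1 back, so after t trips out (and t−1 returns) at most 3t − (t−1) of the 10 are across; that first reaches 10 at t = 5, so at least 9 crossings are needed.
The safety rule pushes this higher. Following every safe sequence of crossings, the most of the 10 that can be at the island as the skiff arrives there on crossing 9 is 9 — never all 10.
So no plan with fewer than 11 crossings exists, and this one achieves 11:
1. animal 1 and handler 1 cross → the island.
2. handler 1 crosses ← the mainland.
3. animal 2, animal 4, and animal 5 cross → the island.
4. animal 1 crosses ← the mainland.
5. handler 2, handler 4, and handler 5 cross → the island.
6. animal 4 and handler 4 cross ← the mainland.
7. handler 1, handler 3, and handler 4 cross → the island.
8. animal 2 crosses ← the mainland.
9. animal 1 and animal 4 cross → the island.
10. animal 1 crosses ← the mainland.
11. animal 1, animal 2, and animal 3 cross → the island.

11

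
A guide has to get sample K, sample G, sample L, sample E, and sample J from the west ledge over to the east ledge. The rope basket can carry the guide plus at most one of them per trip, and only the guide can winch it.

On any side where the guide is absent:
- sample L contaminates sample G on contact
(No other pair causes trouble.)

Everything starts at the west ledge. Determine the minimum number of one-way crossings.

Counting alone: the guide can take at most 1 across per trip to the east ledge, so moving all 5 needs at least 5 loaded trips out, with a return between consecutive ones — at least 9 crossings.
The plan below uses exactly 9 crossings, so it is optimal:
1. Guide goes to the east ledge with sample G.  [the west ledge: sample E, sample J, sample K, sample L | the east ledge: sample G]
2. Guide goes back to the west ledge alone.  [the west ledge: sample E, sample J, sample K, sample L | the east ledge: sample G]
3. Guide goes to the east ledge with sample K.  [the west ledge: sample E, sample J, sample L | the east ledge: sample G, sample K]
4. Guide goes back to the west ledge alone.  [the west ledge: sample E, sample J, sample L | the east ledge: sample G, sample K]
5. Guide goes to the east ledge with sample E.  [the west ledge: sample J, sample L | the east ledge: sample E, sample G, sample K]
6. Guide goes back to the west ledge alone.  [the west ledge: sample J, sample L | the east ledge: sample E, sample G, sample K]
7. Guide goes to the east ledge with sample J.  [the west ledge: sample L | the east ledge: sample E, sample G, sample J, sample K]
8. Guide goes back to the west ledge alone.  [the west ledge: sample L | the east ledge: sample E, sample G, sample J, sample K]
9. Guide goes to the east ledge with sample L.  [the west ledge: — | the east ledge: sample E, sample G, sample J, sample K, sample L]

9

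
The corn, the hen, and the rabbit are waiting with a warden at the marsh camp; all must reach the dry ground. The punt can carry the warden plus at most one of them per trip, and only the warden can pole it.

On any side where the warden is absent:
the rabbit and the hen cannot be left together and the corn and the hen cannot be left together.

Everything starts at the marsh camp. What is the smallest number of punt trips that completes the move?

7

Counting alone: the warden can take at most 1 across per trip to the dry ground, so moving all 3 needs at least 3 loaded trips out, with a return between consecutive ones — at least 5 crossings.
The safety rule pushes this higher. Following every safe sequence of crossings, the most of the 3 that can be at the dry ground as the punt arrives there on crossing 5 is 2 — never all 3.
So no plan with fewer than 7 crossings exists, and this one achieves 7:
1. Warden goes to the dry ground with the hen.
2. Warden goes back to the marsh camp alone.
3. Warden goes to the dry ground with the corn.
4. Warden goes back to the marsh camp with the hen.
5. Warden goes to the dry ground with the rabbit.
6. Warden goes back to the marsh camp alone.
7. Warden goes to the dry ground with the hen.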